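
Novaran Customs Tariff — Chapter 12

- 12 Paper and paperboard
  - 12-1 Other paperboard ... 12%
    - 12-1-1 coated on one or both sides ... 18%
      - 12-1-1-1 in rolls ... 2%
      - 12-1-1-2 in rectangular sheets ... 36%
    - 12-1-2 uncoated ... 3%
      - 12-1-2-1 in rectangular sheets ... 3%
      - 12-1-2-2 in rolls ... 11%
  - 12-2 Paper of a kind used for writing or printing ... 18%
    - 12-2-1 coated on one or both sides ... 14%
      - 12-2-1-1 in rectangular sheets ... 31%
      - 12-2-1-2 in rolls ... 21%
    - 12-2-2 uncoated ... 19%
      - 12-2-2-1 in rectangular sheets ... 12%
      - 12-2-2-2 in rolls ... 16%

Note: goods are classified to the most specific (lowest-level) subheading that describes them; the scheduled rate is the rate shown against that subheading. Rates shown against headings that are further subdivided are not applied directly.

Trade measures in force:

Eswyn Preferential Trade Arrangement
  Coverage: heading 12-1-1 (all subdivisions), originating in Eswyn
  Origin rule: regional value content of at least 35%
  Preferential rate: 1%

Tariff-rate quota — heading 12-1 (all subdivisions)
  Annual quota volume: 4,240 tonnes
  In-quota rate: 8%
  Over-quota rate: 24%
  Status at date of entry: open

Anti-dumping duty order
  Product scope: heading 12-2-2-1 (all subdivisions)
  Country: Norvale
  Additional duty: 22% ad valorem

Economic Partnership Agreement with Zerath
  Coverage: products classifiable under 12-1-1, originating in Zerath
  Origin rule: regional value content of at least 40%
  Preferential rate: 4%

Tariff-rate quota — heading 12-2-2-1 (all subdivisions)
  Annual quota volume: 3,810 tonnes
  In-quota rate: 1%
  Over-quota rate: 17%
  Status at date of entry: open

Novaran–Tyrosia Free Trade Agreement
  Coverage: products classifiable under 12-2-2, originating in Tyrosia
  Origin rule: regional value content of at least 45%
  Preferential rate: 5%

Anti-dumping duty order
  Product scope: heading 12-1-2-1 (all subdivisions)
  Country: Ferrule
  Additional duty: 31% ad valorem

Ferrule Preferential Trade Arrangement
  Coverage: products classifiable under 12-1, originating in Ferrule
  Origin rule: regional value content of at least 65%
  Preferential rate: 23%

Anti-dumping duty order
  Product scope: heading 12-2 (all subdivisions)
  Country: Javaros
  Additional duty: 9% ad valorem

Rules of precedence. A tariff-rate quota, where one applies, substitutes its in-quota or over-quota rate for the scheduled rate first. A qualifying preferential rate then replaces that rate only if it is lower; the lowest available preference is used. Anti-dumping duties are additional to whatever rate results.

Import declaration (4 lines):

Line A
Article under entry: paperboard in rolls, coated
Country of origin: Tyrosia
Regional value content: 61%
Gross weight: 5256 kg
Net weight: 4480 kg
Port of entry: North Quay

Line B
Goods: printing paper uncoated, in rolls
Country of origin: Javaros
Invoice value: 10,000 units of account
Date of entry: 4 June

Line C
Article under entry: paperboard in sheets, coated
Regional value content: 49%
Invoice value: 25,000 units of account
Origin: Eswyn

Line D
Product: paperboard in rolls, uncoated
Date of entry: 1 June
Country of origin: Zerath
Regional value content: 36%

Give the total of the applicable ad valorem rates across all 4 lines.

42%

Line A: paperboard → 12-1; coated → 12-1-1; in rolls → 12-1-1-1. Scheduled 2%. quota on 12-1 open → in-quota 8%; Tyrosia agreement on 12-2-2: 12-1-1-1 not covered. → 8%.
Line B: printing paper → 12-2; uncoated → 12-2-2; in rolls → 12-2-2-2. Scheduled 16%. anti-dumping (Javaros, 12-2): +9%; total 16% + 9% = 25%. → 25%.
Line C: paperboard → 12-1; coated → 12-1-1; in sheets → 12-1-1-2. Scheduled 36%. quota on 12-1 open → in-quota 8%; Eswyn agreement on 12-1-1: RVC ≥ 35% → 1% available; preferential 1%. → 1%.
Line D: paperboard → 12-1; uncoated → 12-1-2; in rolls → 12-1-2-2. Scheduled 11%. quota on 12-1 open → in-quota 8%; Zerath agreement on 12-1-1: 12-1-2-2 not covered. → 8%.
Sum: 8% + 25% + 1% + 8% = 42%.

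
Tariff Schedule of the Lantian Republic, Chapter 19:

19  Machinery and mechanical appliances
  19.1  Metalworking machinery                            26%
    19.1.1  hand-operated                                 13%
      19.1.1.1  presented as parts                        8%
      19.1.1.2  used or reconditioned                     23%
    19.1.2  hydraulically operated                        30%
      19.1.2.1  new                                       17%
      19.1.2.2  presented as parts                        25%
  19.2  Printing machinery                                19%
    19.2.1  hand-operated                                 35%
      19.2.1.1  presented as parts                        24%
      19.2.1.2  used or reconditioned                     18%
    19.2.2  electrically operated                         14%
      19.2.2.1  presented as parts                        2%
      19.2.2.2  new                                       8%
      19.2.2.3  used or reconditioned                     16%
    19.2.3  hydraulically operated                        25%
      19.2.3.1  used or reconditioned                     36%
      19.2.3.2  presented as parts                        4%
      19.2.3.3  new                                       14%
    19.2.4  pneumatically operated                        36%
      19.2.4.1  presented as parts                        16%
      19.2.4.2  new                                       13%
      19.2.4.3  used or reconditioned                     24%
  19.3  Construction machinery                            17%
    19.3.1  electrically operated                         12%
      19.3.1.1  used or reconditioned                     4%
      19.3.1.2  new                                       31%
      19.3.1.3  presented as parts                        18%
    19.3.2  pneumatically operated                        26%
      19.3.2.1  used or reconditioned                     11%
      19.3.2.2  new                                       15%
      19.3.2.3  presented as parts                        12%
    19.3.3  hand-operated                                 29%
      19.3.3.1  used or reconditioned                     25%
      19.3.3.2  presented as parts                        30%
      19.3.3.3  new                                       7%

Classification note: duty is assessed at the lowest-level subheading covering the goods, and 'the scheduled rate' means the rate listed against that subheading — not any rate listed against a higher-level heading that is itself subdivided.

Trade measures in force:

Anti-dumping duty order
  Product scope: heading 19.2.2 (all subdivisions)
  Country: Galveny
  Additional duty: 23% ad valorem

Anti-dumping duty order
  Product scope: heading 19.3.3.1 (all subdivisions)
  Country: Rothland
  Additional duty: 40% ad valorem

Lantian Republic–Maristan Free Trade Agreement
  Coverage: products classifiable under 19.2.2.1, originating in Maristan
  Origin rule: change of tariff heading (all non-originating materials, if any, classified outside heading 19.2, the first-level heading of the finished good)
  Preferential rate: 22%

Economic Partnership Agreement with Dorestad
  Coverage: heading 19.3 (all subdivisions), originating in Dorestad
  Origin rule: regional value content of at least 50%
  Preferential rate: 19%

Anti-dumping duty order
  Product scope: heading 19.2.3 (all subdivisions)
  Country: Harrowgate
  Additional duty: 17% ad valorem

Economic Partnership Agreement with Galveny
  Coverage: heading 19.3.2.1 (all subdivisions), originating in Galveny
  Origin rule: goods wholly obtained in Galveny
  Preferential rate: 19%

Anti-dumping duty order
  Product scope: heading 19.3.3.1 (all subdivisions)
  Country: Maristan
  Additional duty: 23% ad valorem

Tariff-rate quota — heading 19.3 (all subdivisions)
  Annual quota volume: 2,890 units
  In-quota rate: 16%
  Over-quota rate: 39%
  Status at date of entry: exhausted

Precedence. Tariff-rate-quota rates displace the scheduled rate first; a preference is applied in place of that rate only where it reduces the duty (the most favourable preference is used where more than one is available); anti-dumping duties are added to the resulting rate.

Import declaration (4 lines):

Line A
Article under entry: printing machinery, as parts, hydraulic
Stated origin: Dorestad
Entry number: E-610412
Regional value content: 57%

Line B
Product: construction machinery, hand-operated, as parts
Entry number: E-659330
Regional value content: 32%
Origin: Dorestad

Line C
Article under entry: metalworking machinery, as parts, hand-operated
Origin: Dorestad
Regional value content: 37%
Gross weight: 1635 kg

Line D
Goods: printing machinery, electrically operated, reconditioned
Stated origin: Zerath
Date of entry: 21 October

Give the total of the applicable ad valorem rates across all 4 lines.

Line A: printing → 19.2; hydraulic → 19.2.3; as parts → 19.2.3.2. Scheduled 4%. Dorestad agreement on 19.3: 19.2.3.2 not covered. → 4%.
Line B: construction → 19.3; hand-operated → 19.3.3; as parts → 19.3.3.2. Scheduled 30%. quota on 19.3 exhausted → over-quota 39%; Dorestad agreement on 19.3: RVC < 50%. → 39%.
Line C: metalworking → 19.1; hand-operated → 19.1.1; as parts → 19.1.1.1. Scheduled 8%. Dorestad agreement on 19.3: 19.1.1.1 not covered. → 8%.
Line D: printing → 19.2; electrically operated → 19.2.2; reconditioned → 19.2.2.3. Scheduled 16%. No special measure applies. → 16%.
Sum: 4% + 39% + 8% + 16% = 67%.

67%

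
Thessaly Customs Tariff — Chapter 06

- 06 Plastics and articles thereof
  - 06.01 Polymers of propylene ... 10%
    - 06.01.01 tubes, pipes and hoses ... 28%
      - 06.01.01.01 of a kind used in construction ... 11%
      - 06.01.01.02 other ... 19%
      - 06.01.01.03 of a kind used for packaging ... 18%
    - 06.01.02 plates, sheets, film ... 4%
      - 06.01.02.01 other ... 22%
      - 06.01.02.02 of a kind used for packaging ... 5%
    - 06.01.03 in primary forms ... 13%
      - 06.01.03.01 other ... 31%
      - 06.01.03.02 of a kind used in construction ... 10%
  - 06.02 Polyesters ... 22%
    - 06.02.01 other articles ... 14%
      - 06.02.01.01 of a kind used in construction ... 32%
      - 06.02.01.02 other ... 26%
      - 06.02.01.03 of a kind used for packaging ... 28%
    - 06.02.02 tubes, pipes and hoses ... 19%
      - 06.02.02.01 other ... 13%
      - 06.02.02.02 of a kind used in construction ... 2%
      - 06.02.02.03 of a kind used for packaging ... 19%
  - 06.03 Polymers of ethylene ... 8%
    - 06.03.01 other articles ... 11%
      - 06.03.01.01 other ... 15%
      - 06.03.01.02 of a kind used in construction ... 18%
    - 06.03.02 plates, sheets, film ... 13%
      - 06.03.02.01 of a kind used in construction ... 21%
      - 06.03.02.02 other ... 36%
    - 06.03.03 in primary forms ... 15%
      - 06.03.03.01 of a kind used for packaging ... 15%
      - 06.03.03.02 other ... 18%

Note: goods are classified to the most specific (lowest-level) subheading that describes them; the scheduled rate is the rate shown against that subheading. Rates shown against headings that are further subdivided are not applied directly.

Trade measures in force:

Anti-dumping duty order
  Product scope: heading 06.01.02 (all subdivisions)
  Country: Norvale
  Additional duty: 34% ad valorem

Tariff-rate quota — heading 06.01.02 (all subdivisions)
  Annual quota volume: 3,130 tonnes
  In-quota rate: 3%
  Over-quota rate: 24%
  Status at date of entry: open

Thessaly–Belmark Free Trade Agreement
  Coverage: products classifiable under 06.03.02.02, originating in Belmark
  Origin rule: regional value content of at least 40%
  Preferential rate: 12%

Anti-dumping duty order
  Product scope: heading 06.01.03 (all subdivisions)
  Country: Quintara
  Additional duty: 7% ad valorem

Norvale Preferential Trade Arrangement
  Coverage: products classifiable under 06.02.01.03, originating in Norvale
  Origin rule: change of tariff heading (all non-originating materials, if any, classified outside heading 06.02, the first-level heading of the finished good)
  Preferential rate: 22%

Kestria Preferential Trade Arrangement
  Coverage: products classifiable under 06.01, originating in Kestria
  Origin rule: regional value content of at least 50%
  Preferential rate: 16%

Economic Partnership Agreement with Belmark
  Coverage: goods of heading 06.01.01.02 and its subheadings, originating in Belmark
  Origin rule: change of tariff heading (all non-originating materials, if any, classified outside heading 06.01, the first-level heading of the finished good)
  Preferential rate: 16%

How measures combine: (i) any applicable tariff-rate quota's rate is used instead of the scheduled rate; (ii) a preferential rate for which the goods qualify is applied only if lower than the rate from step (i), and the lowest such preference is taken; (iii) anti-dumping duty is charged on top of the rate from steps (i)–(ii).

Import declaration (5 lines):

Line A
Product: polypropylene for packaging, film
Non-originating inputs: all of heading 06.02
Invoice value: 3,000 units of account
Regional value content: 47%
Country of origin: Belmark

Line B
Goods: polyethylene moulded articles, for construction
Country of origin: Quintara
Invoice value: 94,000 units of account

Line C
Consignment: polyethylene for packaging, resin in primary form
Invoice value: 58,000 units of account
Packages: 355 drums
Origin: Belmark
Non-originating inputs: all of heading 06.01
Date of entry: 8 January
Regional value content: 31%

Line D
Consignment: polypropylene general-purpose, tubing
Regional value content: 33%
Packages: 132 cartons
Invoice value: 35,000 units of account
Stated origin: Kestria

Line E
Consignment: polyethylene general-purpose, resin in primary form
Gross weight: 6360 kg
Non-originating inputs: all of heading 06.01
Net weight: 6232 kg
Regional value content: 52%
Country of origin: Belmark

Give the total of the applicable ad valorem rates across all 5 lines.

73%

Line A: polypropylene → 06.01; film → 06.01.02; for packaging → 06.01.02.02. Scheduled 5%. quota on 06.01.02 open → in-quota 3%; Belmark agreement on 06.03.02.02: 06.01.02.02 not covered; Belmark agreement on 06.01.01.02: 06.01.02.02 not covered. → 3%.
Line B: polyethylene → 06.03; moulded articles → 06.03.01; for construction → 06.03.01.02. Scheduled 18%. No special measure applies. → 18%.
Line C: polyethylene → 06.03; resin in primary form → 06.03.03; for packaging → 06.03.03.01. Scheduled 15%. Belmark agreement on 06.03.02.02: 06.03.03.01 not covered; Belmark agreement on 06.01.01.02: 06.03.03.01 not covered. → 15%.
Line D: polypropylene → 06.01; tubing → 06.01.01; general-purpose → 06.01.01.02. Scheduled 19%. Kestria agreement on 06.01: RVC < 50%. → 19%.
Line E: polyethylene → 06.03; resin in primary form → 06.03.03; general-purpose → 06.03.03.02. Scheduled 18%. Belmark agreement on 06.03.02.02: 06.03.03.02 not covered; Belmark agreement on 06.01.01.02: 06.03.03.02 not covered. → 18%.
Sum: 3% + 18% + 15% + 19% + 18% = 73%.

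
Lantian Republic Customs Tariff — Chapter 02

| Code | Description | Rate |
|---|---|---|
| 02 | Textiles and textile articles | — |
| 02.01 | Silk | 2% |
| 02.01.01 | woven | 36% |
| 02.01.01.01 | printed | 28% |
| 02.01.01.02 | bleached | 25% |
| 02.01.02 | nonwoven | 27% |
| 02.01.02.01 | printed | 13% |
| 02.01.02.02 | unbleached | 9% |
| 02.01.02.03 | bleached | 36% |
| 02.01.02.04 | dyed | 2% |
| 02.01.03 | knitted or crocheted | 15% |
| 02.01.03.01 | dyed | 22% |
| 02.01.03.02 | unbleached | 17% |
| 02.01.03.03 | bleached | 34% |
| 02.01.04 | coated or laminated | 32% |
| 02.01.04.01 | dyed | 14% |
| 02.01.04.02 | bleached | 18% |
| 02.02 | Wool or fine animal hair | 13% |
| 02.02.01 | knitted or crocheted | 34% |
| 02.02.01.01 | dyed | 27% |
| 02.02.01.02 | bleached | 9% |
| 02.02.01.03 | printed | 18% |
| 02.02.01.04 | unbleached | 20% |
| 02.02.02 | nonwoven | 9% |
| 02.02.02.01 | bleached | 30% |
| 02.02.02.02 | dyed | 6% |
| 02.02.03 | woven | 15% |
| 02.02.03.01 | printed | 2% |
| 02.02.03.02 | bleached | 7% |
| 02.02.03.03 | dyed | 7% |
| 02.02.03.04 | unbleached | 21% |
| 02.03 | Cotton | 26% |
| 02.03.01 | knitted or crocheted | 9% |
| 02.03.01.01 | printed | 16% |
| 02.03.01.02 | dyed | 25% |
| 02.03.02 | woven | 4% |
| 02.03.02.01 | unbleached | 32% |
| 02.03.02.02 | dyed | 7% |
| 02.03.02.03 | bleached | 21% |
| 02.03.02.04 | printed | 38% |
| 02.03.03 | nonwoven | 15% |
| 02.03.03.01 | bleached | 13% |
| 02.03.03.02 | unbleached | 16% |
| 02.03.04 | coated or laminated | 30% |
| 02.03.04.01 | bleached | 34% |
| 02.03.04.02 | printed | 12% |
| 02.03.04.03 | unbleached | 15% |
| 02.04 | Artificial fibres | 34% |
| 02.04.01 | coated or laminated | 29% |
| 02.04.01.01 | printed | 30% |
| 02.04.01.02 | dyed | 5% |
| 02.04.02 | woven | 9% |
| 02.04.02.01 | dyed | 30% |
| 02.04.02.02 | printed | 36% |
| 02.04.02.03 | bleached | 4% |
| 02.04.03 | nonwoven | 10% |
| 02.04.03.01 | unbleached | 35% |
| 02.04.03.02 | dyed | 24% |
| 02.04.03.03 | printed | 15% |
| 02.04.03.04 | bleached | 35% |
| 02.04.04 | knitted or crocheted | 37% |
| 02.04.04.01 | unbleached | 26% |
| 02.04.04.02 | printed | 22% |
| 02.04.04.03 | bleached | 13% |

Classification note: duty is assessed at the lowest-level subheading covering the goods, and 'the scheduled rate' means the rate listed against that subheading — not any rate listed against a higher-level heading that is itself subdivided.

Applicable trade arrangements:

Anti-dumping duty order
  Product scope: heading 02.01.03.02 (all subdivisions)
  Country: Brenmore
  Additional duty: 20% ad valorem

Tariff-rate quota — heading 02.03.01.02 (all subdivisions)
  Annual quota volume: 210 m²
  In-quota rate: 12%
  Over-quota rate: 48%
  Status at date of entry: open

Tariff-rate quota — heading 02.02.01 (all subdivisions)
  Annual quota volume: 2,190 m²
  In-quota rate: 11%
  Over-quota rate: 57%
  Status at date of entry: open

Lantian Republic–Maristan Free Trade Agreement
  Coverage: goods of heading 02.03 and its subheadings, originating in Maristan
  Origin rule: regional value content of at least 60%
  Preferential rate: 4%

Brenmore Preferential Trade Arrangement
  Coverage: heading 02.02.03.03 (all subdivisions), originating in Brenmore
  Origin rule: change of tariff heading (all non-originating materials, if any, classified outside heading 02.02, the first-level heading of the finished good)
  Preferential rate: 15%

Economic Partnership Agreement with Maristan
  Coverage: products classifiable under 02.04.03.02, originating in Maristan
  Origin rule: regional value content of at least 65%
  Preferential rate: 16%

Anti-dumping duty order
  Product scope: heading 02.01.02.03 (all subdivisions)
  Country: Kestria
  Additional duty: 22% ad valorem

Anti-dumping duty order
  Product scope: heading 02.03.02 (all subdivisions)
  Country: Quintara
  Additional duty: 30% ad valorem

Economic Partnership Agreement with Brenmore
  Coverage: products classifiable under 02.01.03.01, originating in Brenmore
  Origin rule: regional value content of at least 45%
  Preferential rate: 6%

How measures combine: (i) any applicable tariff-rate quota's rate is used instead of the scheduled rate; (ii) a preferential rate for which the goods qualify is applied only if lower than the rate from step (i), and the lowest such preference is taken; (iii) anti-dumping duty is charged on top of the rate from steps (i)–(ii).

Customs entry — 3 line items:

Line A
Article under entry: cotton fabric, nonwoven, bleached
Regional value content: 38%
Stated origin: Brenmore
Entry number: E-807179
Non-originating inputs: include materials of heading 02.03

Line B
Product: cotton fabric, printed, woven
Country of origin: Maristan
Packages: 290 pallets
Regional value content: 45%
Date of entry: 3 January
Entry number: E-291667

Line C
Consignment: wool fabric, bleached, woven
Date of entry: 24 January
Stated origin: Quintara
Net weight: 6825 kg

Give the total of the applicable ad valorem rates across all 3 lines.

Line A: cotton → 02.03; nonwoven → 02.03.03; bleached → 02.03.03.01. Scheduled 13%. Brenmore agreement on 02.02.03.03: 02.03.03.01 not covered; Brenmore agreement on 02.01.03.01: 02.03.03.01 not covered. → 13%.
Line B: cotton → 02.03; woven → 02.03.02; printed → 02.03.02.04. Scheduled 38%. Maristan agreement on 02.03: RVC < 60%; Maristan agreement on 02.04.03.02: 02.03.02.04 not covered. → 38%.
Line C: wool → 02.02; woven → 02.02.03; bleached → 02.02.03.02. Scheduled 7%. No special measure applies. → 7%.
Sum: 13% + 38% + 7% = 58%.

58%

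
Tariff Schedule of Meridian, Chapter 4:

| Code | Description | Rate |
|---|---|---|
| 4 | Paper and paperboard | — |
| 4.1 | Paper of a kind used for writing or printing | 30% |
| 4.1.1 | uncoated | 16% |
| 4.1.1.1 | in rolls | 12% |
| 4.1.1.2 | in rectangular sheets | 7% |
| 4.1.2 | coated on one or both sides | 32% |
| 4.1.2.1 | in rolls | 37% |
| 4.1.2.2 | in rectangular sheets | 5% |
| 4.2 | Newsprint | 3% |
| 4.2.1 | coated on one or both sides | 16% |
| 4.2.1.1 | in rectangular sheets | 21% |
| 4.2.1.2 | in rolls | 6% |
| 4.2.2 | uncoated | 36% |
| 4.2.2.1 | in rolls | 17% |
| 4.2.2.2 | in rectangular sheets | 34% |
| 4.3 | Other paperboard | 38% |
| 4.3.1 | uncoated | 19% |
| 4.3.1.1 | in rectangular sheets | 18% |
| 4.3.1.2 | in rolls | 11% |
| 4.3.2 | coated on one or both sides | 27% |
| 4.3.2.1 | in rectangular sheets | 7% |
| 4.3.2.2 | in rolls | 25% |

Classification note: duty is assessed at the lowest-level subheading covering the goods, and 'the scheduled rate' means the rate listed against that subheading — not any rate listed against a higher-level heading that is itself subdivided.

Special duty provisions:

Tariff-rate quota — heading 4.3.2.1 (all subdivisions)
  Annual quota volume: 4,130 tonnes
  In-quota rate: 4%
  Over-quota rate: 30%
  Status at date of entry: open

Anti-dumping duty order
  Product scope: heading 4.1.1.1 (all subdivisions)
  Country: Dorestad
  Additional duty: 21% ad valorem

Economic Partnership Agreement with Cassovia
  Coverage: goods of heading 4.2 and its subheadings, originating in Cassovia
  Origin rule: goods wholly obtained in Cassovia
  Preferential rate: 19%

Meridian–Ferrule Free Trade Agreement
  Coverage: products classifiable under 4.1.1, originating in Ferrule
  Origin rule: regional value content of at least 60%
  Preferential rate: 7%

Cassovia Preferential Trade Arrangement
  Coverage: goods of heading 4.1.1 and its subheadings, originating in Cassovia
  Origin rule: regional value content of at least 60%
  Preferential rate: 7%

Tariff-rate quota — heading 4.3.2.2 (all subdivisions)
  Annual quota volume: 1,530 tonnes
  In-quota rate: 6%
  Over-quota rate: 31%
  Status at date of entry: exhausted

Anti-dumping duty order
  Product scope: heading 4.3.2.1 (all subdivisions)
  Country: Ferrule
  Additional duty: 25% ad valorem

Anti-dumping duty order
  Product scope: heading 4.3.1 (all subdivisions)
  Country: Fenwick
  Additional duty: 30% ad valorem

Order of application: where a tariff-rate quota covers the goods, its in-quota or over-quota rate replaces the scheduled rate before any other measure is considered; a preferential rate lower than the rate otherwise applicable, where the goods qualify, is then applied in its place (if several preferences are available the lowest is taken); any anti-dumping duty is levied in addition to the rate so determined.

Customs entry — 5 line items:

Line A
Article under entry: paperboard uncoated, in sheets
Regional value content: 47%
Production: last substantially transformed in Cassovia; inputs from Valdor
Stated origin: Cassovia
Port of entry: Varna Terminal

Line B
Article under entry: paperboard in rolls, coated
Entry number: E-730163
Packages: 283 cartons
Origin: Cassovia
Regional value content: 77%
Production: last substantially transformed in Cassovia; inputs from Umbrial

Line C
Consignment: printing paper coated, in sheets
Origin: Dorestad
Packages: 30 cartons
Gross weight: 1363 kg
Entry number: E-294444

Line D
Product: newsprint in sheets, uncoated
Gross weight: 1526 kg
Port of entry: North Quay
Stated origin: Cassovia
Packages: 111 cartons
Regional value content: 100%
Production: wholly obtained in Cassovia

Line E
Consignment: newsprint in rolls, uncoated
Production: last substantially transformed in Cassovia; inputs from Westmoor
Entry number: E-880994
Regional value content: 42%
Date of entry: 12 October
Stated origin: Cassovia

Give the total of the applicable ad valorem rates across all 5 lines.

Line A: paperboard → 4.3; uncoated → 4.3.1; in sheets → 4.3.1.1. Scheduled 18%. Cassovia agreement on 4.2: 4.3.1.1 not covered; Cassovia agreement on 4.1.1: 4.3.1.1 not covered. → 18%.
Line B: paperboard → 4.3; coated → 4.3.2; in rolls → 4.3.2.2. Scheduled 25%. quota on 4.3.2.2 exhausted → over-quota 31%; Cassovia agreement on 4.2: 4.3.2.2 not covered; Cassovia agreement on 4.1.1: 4.3.2.2 not covered. → 31%.
Line C: printing paper → 4.1; coated → 4.1.2; in sheets → 4.1.2.2. Scheduled 5%. No special measure applies. → 5%.
Line D: newsprint → 4.2; uncoated → 4.2.2; in sheets → 4.2.2.2. Scheduled 34%. Cassovia agreement on 4.2: wholly obtained → 19% available; Cassovia agreement on 4.1.1: 4.2.2.2 not covered; preferential 19%. → 19%.
Line E: newsprint → 4.2; uncoated → 4.2.2; in rolls → 4.2.2.1. Scheduled 17%. Cassovia agreement on 4.2: not wholly obtained; Cassovia agreement on 4.1.1: 4.2.2.1 not covered. → 17%.
Sum: 18% + 31% + 5% + 19% + 17% = 90%.

90%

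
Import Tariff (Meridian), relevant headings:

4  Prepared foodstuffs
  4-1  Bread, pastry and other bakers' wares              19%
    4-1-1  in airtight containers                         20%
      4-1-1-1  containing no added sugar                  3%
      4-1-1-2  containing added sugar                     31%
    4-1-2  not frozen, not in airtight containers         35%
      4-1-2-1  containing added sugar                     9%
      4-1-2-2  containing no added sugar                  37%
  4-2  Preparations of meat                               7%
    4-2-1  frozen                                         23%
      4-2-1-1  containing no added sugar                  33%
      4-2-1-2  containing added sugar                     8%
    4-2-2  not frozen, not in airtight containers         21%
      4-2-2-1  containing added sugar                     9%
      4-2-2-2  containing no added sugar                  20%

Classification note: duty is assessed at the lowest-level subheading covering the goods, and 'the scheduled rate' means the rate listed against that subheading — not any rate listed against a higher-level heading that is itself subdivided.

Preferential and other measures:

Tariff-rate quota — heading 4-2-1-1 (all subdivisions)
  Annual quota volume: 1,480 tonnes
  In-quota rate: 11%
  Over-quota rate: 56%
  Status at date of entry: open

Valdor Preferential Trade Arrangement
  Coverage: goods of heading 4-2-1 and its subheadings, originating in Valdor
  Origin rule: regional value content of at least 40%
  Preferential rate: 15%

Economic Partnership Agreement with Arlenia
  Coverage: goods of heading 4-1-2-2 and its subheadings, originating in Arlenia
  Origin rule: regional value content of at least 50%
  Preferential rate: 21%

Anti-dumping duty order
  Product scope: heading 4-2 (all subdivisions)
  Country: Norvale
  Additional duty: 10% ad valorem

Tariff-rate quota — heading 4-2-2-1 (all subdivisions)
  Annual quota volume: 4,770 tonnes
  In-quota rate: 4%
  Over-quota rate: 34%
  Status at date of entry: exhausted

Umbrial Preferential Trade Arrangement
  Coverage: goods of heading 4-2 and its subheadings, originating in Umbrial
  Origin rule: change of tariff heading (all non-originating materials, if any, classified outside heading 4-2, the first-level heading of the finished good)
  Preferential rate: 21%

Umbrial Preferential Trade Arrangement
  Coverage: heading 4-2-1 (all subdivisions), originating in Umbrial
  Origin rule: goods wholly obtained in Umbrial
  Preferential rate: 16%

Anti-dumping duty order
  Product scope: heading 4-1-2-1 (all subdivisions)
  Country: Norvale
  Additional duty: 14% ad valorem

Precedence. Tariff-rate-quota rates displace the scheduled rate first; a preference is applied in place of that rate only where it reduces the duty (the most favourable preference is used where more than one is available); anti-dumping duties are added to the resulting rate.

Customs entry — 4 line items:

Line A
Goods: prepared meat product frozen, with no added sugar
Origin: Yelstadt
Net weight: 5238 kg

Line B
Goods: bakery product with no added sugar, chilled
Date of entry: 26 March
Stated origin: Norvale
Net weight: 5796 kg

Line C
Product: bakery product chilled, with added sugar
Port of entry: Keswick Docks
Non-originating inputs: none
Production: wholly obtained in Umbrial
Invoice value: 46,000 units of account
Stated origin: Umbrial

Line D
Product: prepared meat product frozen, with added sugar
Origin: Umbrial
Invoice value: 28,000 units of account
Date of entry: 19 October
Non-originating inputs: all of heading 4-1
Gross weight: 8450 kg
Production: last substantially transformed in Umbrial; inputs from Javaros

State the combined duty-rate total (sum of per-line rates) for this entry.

65%

Line A: prepared meat product → 4-2; frozen → 4-2-1; with no added sugar → 4-2-1-1. Scheduled 33%. quota on 4-2-1-1 open → in-quota 11%. → 11%.
Line B: bakery product → 4-1; chilled → 4-1-2; with no added sugar → 4-1-2-2. Scheduled 37%. No special measure applies. → 37%.
Line C: bakery product → 4-1; chilled → 4-1-2; with added sugar → 4-1-2-1. Scheduled 9%. Umbrial agreement on 4-2: 4-1-2-1 not covered; Umbrial agreement on 4-2-1: 4-1-2-1 not covered. → 9%.
Line D: prepared meat product → 4-2; frozen → 4-2-1; with added sugar → 4-2-1-2. Scheduled 8%. Umbrial agreement on 4-2: CTH met → 21% available; Umbrial agreement on 4-2-1: not wholly obtained; preference 21% not lower than 8% → no reduction. → 8%.
Sum: 11% + 37% + 9% + 8% = 65%.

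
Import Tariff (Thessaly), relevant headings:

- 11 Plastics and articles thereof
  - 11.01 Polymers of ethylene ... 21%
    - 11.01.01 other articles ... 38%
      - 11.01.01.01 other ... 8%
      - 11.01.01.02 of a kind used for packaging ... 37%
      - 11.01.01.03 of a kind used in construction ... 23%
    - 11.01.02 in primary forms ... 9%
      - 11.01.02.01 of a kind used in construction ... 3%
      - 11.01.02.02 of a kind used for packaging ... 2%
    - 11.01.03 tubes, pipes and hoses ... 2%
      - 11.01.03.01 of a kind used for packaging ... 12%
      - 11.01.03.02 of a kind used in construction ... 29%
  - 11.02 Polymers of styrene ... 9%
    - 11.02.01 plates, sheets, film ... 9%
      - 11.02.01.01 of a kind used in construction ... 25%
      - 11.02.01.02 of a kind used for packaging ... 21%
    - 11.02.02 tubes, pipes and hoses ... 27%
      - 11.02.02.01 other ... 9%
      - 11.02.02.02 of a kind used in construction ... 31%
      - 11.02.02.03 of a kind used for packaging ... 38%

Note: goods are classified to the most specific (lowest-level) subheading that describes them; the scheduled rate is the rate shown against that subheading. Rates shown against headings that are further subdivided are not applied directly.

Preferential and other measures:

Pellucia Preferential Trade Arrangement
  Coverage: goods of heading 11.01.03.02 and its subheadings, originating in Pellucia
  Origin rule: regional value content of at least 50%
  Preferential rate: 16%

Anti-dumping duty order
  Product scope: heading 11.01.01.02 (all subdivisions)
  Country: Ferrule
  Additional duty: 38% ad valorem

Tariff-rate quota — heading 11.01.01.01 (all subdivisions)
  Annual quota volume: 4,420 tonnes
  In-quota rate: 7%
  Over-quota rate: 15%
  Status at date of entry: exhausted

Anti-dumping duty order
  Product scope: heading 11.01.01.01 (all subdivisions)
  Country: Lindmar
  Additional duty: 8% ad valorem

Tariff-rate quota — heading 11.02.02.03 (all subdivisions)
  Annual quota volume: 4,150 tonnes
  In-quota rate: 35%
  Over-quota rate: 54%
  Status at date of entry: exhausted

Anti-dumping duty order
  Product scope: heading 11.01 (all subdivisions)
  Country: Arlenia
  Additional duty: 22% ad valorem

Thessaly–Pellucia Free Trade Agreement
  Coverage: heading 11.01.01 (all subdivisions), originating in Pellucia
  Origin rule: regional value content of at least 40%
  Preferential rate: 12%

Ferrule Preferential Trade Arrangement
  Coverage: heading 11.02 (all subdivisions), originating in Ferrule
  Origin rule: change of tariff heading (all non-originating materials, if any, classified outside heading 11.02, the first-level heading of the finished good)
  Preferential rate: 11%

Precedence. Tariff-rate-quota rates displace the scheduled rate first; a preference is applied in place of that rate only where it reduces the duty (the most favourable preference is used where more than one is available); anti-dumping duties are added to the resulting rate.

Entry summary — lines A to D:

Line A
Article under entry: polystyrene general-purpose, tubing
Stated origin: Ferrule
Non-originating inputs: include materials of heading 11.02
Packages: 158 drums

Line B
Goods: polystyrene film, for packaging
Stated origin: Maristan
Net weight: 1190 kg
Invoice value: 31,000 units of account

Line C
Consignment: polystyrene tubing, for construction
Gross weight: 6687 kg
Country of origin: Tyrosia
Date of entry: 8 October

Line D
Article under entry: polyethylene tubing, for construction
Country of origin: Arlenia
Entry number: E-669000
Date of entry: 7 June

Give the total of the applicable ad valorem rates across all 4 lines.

112%

Line A: polystyrene → 11.02; tubing → 11.02.02; general-purpose → 11.02.02.01. Scheduled 9%. Ferrule agreement on 11.02: CTH not met. → 9%.
Line B: polystyrene → 11.02; film → 11.02.01; for packaging → 11.02.01.02. Scheduled 21%. No special measure applies. → 21%.
Line C: polystyrene → 11.02; tubing → 11.02.02; for construction → 11.02.02.02. Scheduled 31%. No special measure applies. → 31%.
Line D: polyethylene → 11.01; tubing → 11.01.03; for construction → 11.01.03.02. Scheduled 29%. anti-dumping (Arlenia, 11.01): +22%; total 29% + 22% = 51%. → 51%.
Sum: 9% + 21% + 31% + 51% = 112%.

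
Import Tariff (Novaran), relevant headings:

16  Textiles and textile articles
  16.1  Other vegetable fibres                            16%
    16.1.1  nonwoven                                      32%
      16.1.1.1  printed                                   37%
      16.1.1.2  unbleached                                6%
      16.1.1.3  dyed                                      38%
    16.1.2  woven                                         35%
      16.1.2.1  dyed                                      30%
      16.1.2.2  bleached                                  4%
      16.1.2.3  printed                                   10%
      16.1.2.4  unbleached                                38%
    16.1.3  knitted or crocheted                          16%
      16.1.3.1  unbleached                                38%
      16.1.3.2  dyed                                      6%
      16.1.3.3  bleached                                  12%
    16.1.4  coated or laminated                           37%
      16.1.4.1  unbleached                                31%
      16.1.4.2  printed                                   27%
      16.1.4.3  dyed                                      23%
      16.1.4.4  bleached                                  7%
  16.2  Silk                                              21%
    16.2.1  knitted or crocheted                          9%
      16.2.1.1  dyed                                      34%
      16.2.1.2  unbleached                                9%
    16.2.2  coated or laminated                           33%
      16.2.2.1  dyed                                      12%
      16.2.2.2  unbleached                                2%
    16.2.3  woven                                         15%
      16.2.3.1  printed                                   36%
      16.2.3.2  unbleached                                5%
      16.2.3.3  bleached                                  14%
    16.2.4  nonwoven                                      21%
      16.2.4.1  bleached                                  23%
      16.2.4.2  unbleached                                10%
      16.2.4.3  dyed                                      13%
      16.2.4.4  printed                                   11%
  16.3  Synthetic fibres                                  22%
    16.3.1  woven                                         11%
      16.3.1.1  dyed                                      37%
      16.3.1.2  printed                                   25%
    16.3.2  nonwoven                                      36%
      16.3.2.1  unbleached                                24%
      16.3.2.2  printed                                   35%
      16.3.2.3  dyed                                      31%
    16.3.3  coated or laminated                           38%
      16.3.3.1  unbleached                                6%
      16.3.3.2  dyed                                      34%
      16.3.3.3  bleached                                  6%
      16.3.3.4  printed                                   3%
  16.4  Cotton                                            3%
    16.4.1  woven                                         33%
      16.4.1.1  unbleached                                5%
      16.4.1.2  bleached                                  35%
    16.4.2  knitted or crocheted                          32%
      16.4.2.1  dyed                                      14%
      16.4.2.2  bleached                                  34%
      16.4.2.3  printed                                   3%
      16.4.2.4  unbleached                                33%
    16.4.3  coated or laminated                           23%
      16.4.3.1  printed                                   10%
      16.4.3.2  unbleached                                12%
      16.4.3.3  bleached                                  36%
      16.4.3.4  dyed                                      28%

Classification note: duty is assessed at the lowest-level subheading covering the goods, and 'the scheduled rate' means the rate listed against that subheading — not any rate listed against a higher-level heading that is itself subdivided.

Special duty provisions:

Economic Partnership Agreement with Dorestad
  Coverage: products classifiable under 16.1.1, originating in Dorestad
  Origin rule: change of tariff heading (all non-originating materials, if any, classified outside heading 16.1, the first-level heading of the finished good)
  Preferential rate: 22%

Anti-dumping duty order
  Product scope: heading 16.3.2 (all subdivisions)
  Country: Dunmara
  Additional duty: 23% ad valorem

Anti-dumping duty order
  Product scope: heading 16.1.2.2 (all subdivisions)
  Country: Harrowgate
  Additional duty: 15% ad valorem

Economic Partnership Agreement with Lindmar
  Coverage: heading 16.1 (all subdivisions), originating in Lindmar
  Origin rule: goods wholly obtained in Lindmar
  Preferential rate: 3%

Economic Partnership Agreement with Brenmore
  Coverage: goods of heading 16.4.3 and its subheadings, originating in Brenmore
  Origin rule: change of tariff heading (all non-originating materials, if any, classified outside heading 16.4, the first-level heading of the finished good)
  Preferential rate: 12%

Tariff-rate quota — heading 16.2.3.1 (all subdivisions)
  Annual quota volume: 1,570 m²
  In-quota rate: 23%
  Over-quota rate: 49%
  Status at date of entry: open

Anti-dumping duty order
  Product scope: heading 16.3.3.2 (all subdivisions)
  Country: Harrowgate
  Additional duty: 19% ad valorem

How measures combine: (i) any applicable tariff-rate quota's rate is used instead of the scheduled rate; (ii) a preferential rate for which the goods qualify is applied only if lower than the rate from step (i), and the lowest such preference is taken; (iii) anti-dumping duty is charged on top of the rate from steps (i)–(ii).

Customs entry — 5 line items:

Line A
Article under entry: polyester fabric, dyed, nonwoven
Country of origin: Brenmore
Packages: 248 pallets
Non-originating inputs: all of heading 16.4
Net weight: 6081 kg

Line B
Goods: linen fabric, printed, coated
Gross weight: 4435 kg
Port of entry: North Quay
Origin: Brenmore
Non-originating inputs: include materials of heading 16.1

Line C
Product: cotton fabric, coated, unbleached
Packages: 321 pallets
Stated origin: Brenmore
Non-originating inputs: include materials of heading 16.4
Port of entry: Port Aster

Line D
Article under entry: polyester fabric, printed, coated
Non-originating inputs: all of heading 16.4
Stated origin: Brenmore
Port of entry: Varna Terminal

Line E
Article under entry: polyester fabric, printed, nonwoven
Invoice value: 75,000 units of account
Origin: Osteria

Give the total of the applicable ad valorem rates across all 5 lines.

108%

Line A: polyester → 16.3; nonwoven → 16.3.2; dyed → 16.3.2.3. Scheduled 31%. Brenmore agreement on 16.4.3: 16.3.2.3 not covered. → 31%.
Line B: linen → 16.1; coated → 16.1.4; printed → 16.1.4.2. Scheduled 27%. Brenmore agreement on 16.4.3: 16.1.4.2 not covered. → 27%.
Line C: cotton → 16.4; coated → 16.4.3; unbleached → 16.4.3.2. Scheduled 12%. Brenmore agreement on 16.4.3: CTH not met. → 12%.
Line D: polyester → 16.3; coated → 16.3.3; printed → 16.3.3.4. Scheduled 3%. Brenmore agreement on 16.4.3: 16.3.3.4 not covered. → 3%.
Line E: polyester → 16.3; nonwoven → 16.3.2; printed → 16.3.2.2. Scheduled 35%. No special measure applies. → 35%.
Sum: 31% + 27% + 12% + 3% + 35% = 108%.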